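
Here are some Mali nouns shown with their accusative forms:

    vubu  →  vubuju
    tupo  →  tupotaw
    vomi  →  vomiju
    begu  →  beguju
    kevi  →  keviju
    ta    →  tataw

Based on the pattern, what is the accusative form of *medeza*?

Looking at the last vowel of each stem: -ju when the last vowel of the stem is a high vowel (*vubu*, *vomi*, *begu*, *kevi*); -taw when the last vowel of the stem is a non-high vowel (*tupo*, *ta*).
*medeza*: last vowel = /a/, a non-high vowel → -taw → *medezataw*.

medezataw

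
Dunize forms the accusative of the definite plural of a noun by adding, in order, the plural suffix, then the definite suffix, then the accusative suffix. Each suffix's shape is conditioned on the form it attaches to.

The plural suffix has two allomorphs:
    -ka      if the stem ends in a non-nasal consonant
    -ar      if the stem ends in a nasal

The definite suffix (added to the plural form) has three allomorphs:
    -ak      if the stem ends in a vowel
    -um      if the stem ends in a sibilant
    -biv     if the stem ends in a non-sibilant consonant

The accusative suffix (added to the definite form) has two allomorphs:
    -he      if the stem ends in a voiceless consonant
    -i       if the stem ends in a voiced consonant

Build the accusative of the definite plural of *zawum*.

*zawum*: final consonant = /m/, a nasal → -ar → *zawumar*.
The plural form *zawumar* — final sound /r/ (a non-sibilant consonant) → -biv → *zawumarbiv*.
The final consonant of the definite form *zawumarbiv* is /v/, which is voiced, so the accusative suffix is -i, giving *zawumarbivi*.

zawumarbivi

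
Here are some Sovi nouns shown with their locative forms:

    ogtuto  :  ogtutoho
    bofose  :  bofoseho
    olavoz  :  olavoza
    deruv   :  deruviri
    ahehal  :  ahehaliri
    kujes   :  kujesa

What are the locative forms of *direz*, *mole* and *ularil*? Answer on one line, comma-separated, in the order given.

Looking at the final sound of each stem: -a when the stem ends in a sibilant (*olavoz*, *kujes*); -iri when the stem ends in a non-sibilant consonant (*deruv*, *ahehal*); -ho when the stem ends in a vowel (*ogtuto*, *bofose*).
*direz*: final sound = /z/, a sibilant → -a → *direza*.
The final sound of *mole* is /e/, which is a vowel, so the suffix is -ho, giving *moleho*.
*ularil* — final sound /l/ (a non-sibilant consonant) → -iri → *ulariliri*.

direza, moleho, ulariliri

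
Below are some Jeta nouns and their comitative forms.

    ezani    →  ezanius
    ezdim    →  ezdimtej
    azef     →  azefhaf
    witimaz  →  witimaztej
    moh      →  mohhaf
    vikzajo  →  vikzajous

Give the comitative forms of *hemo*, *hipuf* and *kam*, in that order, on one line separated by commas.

Looking at the final sound of each stem: -haf when the stem ends in a voiceless consonant (*azef*, *moh*); -tej when the stem ends in a voiced consonant (*ezdim*, *witimaz*); -us when the stem ends in a vowel (*ezani*, *vikzajo*).
*hemo* — final sound /o/ (a vowel) → -us → *hemous*.
*hipuf* — final sound /f/ (a voiceless consonant) → -haf → *hipufhaf*.
The final sound of *kam* is /m/, which is a voiced consonant, so the suffix is -tej, giving *kamtej*.

hemous, hipufhaf, kamtej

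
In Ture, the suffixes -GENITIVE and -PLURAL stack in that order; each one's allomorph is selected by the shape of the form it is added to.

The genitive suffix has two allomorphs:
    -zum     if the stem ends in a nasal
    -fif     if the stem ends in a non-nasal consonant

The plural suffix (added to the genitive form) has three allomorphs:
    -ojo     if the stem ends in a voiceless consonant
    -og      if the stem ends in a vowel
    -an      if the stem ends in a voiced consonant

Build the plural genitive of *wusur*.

wusurfifojo

*wusur* — final consonant /r/ (non-nasal) → -fif → *wusurfif*.
The genitive form *wusurfif* — final sound /f/ (a voiceless consonant) → -ojo → *wusurfifojo*.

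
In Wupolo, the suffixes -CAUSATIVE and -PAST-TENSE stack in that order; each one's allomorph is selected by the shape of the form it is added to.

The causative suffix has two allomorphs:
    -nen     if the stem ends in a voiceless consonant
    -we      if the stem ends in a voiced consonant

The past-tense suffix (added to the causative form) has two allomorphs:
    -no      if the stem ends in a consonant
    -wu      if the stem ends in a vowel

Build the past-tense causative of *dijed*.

Since the final consonant of *dijed* is /d/ (voiced), it takes -we, giving *dijedwe*.
The final sound of the causative form *dijedwe* is /e/, which is a vowel, so the past-tense suffix is -wu, giving *dijedwewu*.

dijedwewu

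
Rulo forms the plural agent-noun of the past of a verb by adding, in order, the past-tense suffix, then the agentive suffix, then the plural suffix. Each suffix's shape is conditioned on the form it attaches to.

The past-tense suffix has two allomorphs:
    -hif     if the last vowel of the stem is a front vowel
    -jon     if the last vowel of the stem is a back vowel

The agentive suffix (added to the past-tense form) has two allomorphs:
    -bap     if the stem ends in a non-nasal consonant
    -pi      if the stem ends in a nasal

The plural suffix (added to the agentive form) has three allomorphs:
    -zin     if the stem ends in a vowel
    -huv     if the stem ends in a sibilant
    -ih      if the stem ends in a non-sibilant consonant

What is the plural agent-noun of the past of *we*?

Since the last vowel of *we* is /e/ (a front vowel), it takes -hif, giving *wehif*.
Since the final consonant of the past-tense form *wehif* is /f/ (non-nasal), it takes -bap, giving *wehifbap*.
Since the final sound of the agentive form *wehifbap* is /p/ (a non-sibilant consonant), it takes -ih, giving *wehifbapih*.

wehifbapih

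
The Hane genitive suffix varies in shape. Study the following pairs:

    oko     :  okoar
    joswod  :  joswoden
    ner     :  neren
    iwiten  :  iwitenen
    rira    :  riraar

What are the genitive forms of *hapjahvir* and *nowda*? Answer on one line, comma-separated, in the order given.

hapjahviren, nowdaar

Looking at the final sound of each stem: -en when the stem ends in a consonant (*joswod*, *ner*, *iwiten*); -ar when the stem ends in a vowel (*oko*, *rira*).
*hapjahvir*: final sound = /r/, a consonant → -en → *hapjahviren*.
Since the final sound of *nowda* is /a/ (a vowel), it takes -ar, giving *nowdaar*.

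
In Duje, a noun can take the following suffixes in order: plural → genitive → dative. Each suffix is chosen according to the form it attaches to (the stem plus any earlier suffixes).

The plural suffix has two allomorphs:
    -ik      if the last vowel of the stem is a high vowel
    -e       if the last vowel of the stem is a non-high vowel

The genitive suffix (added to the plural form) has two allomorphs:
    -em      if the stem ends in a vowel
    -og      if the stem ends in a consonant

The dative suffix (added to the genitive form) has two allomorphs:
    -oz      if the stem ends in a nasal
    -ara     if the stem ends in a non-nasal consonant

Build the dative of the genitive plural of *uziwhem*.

uziwhemeemoz

The last vowel of *uziwhem* is /e/, which is a non-high vowel, so the plural suffix is -e, giving *uziwheme*.
The plural form *uziwheme*: final sound = /e/, a vowel → -em → *uziwhemeem*.
Since the final consonant of the genitive form *uziwhemeem* is /m/ (a nasal), it takes -oz, giving *uziwhemeemoz*.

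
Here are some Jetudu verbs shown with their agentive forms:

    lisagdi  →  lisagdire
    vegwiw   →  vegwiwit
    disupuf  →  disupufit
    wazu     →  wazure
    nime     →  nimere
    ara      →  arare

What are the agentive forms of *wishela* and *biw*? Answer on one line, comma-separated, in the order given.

wishelare, biwit

The pattern is consonant vs. vowel: -it when the stem ends in a consonant (*vegwiw*, *disupuf*); -re when the stem ends in a vowel (*lisagdi*, *wazu*, *nime*, *ara*).
The final sound of *wishela* is /a/, which is a vowel, so the suffix is -re, giving *wishelare*.
*biw* — final sound /w/ (a consonant) → -it → *biwit*.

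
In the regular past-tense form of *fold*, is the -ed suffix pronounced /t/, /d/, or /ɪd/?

/ɪd/

The stem *fold* ends in /t/ or /d/.
The -ed suffix is realized as /ɪd/ after /t, d/; as /t/ after other voiceless consonants; and as /d/ after other voiced sounds.
So -ed on *fold* is pronounced /ɪd/.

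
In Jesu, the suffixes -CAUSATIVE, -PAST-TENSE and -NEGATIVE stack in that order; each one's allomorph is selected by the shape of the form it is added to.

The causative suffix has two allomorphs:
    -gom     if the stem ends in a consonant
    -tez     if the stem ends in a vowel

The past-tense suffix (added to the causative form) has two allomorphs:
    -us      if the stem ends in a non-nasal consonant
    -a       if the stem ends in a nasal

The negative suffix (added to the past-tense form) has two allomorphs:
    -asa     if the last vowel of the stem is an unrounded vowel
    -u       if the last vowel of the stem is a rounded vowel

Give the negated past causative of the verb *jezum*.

jezumgomaasa

The final sound of *jezum* is /m/, which is a consonant, so the causative suffix is -gom, giving *jezumgom*.
Since the final consonant of the causative form *jezumgom* is /m/ (a nasal), it takes -a, giving *jezumgoma*.
The past-tense form *jezumgoma*: last vowel = /a/, an unrounded vowel → -asa → *jezumgomaasa*.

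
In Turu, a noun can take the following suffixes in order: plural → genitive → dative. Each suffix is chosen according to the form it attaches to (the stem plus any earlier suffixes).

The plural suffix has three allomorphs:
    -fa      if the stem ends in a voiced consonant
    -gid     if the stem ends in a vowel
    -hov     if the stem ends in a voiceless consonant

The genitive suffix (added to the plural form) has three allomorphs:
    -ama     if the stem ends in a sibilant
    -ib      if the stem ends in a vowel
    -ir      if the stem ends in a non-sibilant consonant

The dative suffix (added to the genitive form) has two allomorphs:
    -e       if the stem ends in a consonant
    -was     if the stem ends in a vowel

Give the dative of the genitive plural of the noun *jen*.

jenfaibe

The final sound of *jen* is /n/, which is a voiced consonant, so the plural suffix is -fa, giving *jenfa*.
The plural form *jenfa* — final sound /a/ (a vowel) → -ib → *jenfaib*.
Since the final sound of the genitive form *jenfaib* is /b/ (a consonant), it takes -e, giving *jenfaibe*.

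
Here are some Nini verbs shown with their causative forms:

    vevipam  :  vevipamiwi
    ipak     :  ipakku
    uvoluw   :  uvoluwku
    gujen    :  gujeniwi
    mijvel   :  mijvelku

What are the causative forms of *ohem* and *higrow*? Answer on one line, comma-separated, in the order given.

ohemiwi, higrowku

The pattern is nasality of the final consonant: -iwi when the stem ends in a nasal (*vevipam*, *gujen*); -ku when the stem ends in a non-nasal consonant (*ipak*, *uvoluw*, *mijvel*).
*ohem* — final consonant /m/ (a nasal) → -iwi → *ohemiwi*.
The final consonant of *higrow* is /w/, which is non-nasal, so the suffix is -ku, giving *higrowku*.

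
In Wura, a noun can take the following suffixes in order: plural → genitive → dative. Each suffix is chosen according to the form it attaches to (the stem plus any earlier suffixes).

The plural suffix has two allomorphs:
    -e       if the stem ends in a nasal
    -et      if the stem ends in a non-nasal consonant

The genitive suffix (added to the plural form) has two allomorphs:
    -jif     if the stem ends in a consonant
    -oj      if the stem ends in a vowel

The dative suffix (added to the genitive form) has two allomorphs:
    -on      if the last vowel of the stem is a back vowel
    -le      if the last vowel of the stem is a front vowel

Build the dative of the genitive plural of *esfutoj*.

*esfutoj* — final consonant /j/ (non-nasal) → -et → *esfutojet*.
The final sound of the plural form *esfutojet* is /t/, which is a consonant, so the genitive suffix is -jif, giving *esfutojetjif*.
The genitive form *esfutojetjif* — last vowel /i/ (a front vowel) → -le → *esfutojetjifle*.

esfutojetjifle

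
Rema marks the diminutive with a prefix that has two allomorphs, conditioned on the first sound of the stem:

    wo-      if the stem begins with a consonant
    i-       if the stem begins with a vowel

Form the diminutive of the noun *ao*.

iao

*ao*: first sound = /a/, a vowel → i- → *iao*.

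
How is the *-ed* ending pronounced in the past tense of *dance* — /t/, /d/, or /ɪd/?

/t/

The stem *dance* ends in a voiceless consonant other than /t/.
The -ed suffix is realized as /ɪd/ after /t, d/; as /t/ after other voiceless consonants; and as /d/ after other voiced sounds.
So -ed on *dance* is pronounced /t/.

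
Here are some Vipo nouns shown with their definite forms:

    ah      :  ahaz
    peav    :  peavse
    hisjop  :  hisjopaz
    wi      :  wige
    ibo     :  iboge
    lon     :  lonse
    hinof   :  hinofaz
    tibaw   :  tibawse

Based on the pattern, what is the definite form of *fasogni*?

Looking at the final sound of each stem: -az when the stem ends in a voiceless consonant (*ah*, *hisjop*, *hinof*); -se when the stem ends in a voiced consonant (*peav*, *lon*, *tibaw*); -ge when the stem ends in a vowel (*wi*, *ibo*).
*fasogni* — final sound /i/ (a vowel) → -ge → *fasognige*.

fasognige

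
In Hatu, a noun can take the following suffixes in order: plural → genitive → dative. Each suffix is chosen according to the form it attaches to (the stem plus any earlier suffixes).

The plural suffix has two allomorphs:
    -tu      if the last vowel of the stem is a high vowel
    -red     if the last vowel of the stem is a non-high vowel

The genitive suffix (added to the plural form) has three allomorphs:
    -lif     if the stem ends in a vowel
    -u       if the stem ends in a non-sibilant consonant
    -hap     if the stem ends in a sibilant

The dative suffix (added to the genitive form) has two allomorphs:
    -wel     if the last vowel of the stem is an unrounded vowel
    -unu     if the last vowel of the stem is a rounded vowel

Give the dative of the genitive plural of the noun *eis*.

eistulifwel

Since the last vowel of *eis* is /i/ (a high vowel), it takes -tu, giving *eistu*.
The plural form *eistu*: final sound = /u/, a vowel → -lif → *eistulif*.
The genitive form *eistulif* — last vowel /i/ (an unrounded vowel) → -wel → *eistulifwel*.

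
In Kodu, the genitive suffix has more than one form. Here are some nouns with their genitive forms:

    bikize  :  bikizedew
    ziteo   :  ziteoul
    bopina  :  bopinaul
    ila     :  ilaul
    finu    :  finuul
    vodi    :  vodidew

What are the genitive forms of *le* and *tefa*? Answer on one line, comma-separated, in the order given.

Looking at the last vowel of each stem: -dew when the last vowel of the stem is a front vowel (*bikize*, *vodi*); -ul when the last vowel of the stem is a back vowel (*ziteo*, *bopina*, *ila*, *finu*).
*le*: last vowel = /e/, a front vowel → -dew → *ledew*.
*tefa*: last vowel = /a/, a back vowel → -ul → *tefaul*.

ledew, tefaul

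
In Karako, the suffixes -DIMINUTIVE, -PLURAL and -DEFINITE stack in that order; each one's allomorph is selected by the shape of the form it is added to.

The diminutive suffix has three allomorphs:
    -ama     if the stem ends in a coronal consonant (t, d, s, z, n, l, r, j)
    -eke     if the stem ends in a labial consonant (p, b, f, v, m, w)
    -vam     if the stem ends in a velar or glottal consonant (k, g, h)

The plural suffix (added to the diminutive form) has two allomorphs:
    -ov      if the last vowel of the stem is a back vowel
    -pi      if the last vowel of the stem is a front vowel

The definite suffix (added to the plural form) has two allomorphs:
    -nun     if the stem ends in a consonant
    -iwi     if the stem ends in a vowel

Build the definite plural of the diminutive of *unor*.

*unor* — final consonant /r/ (coronal) → -ama → *unorama*.
The diminutive form *unorama* — last vowel /a/ (a back vowel) → -ov → *unoramaov*.
The plural form *unoramaov*: final sound = /v/, a consonant → -nun → *unoramaovnun*.

unoramaovnun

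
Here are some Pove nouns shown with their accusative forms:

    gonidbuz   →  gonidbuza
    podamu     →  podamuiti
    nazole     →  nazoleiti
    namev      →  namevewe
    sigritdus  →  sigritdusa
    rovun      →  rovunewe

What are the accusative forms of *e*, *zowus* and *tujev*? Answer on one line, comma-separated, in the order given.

eiti, zowusa, tujevewe

The alternation tracks the final sound of the stem — -a when the stem ends in a sibilant (*gonidbuz*, *sigritdus*); -ewe when the stem ends in a non-sibilant consonant (*namev*, *rovun*); -iti when the stem ends in a vowel (*podamu*, *nazole*).
*e* — final sound /e/ (a vowel) → -iti → *eiti*.
Since the final sound of *zowus* is /s/ (a sibilant), it takes -a, giving *zowusa*.
Since the final sound of *tujev* is /v/ (a non-sibilant consonant), it takes -ewe, giving *tujevewe*.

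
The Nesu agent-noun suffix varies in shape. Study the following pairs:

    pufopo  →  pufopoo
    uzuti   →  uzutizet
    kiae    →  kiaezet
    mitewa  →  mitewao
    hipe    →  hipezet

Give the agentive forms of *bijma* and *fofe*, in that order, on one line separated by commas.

bijmao, fofezet

The suffix is conditioned by the last vowel: -zet when the last vowel of the stem is a front vowel (*uzuti*, *kiae*, *hipe*); -o when the last vowel of the stem is a back vowel (*pufopo*, *mitewa*).
Since the last vowel of *bijma* is /a/ (a back vowel), it takes -o, giving *bijmao*.
*fofe* — last vowel /e/ (a front vowel) → -zet → *fofezet*.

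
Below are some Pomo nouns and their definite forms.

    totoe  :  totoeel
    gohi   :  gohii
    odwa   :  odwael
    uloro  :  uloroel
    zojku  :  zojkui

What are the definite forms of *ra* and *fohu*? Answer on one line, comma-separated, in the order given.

Looking at the last vowel of each stem: -i when the last vowel of the stem is a high vowel (*gohi*, *zojku*); -el when the last vowel of the stem is a non-high vowel (*totoe*, *odwa*, *uloro*).
*ra*: last vowel = /a/, a non-high vowel → -el → *rael*.
The last vowel of *fohu* is /u/, which is a high vowel, so the suffix is -i, giving *fohui*.

rael, fohui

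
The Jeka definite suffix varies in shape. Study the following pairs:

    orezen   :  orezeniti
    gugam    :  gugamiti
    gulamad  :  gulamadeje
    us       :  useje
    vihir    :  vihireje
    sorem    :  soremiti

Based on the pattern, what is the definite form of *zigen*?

The suffix is conditioned by the final consonant: -iti when the stem ends in a nasal (*orezen*, *gugam*, *sorem*); -eje when the stem ends in a non-nasal consonant (*gulamad*, *us*, *vihir*).
*zigen* — final consonant /n/ (a nasal) → -iti → *zigeniti*.

zigeniti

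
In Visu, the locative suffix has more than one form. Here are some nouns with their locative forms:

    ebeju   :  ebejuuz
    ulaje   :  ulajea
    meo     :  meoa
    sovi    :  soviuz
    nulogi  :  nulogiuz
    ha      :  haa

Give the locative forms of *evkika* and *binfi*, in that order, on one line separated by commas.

evkikaa, binfiuz

The pattern is height harmony: -uz when the last vowel of the stem is a high vowel (*ebeju*, *sovi*, *nulogi*); -a when the last vowel of the stem is a non-high vowel (*ulaje*, *meo*, *ha*).
*evkika*: last vowel = /a/, a non-high vowel → -a → *evkikaa*.
The last vowel of *binfi* is /i/, which is a high vowel, so the suffix is -uz, giving *binfiuz*.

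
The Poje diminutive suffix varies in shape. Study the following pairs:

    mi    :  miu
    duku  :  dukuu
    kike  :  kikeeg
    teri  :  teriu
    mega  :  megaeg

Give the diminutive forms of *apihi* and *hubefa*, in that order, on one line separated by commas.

The alternation tracks the last vowel of the stem — -u when the last vowel of the stem is a high vowel (*mi*, *duku*, *teri*); -eg when the last vowel of the stem is a non-high vowel (*kike*, *mega*).
*apihi* — last vowel /i/ (a high vowel) → -u → *apihiu*.
The last vowel of *hubefa* is /a/, which is a non-high vowel, so the suffix is -eg, giving *hubefaeg*.

apihiu, hubefaeg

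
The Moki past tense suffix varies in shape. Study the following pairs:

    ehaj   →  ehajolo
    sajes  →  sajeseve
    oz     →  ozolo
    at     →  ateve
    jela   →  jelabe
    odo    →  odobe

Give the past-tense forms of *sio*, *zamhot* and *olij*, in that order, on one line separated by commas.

Looking at the final sound of each stem: -eve when the stem ends in a voiceless consonant (*sajes*, *at*); -olo when the stem ends in a voiced consonant (*ehaj*, *oz*); -be when the stem ends in a vowel (*jela*, *odo*).
The final sound of *sio* is /o/, which is a vowel, so the suffix is -be, giving *siobe*.
The final sound of *zamhot* is /t/, which is a voiceless consonant, so the suffix is -eve, giving *zamhoteve*.
Since the final sound of *olij* is /j/ (a voiced consonant), it takes -olo, giving *olijolo*.

siobe, zamhoteve, olijolo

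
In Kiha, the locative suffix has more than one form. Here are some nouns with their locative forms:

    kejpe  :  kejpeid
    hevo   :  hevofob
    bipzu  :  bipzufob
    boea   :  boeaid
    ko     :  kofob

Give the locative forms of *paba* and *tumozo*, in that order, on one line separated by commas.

The suffix is conditioned by the last vowel: -fob when the last vowel of the stem is a rounded vowel (*hevo*, *bipzu*, *ko*); -id when the last vowel of the stem is an unrounded vowel (*kejpe*, *boea*).
The last vowel of *paba* is /a/, which is an unrounded vowel, so the suffix is -id, giving *pabaid*.
*tumozo* — last vowel /o/ (a rounded vowel) → -fob → *tumozofob*.

pabaid, tumozofob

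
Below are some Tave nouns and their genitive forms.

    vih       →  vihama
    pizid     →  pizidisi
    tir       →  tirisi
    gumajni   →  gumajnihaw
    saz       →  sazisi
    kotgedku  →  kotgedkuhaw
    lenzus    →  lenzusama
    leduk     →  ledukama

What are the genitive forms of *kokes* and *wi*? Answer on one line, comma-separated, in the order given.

Looking at the final sound of each stem: -ama when the stem ends in a voiceless consonant (*vih*, *lenzus*, *leduk*); -isi when the stem ends in a voiced consonant (*pizid*, *tir*, *saz*); -haw when the stem ends in a vowel (*gumajni*, *kotgedku*).
Since the final sound of *kokes* is /s/ (a voiceless consonant), it takes -ama, giving *kokesama*.
*wi*: final sound = /i/, a vowel → -haw → *wihaw*.

kokesama, wihaw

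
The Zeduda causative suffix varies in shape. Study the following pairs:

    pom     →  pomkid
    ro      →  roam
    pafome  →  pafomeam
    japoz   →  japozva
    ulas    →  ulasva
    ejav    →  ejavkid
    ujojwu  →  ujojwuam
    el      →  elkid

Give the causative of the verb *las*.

The suffix is conditioned by the final sound: -va when the stem ends in a sibilant (*japoz*, *ulas*); -kid when the stem ends in a non-sibilant consonant (*pom*, *ejav*, *el*); -am when the stem ends in a vowel (*ro*, *pafome*, *ujojwu*).
*las* — final sound /s/ (a sibilant) → -va → *lasva*.

lasva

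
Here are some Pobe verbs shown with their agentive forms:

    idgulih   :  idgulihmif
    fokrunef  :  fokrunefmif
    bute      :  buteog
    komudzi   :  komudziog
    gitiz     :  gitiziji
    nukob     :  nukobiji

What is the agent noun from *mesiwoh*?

Looking at the final sound of each stem: -mif when the stem ends in a voiceless consonant (*idgulih*, *fokrunef*); -iji when the stem ends in a voiced consonant (*gitiz*, *nukob*); -og when the stem ends in a vowel (*bute*, *komudzi*).
*mesiwoh*: final sound = /h/, a voiceless consonant → -mif → *mesiwohmif*.

mesiwohmif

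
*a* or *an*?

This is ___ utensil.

The indefinite article is chosen by the initial *sound* of the following word, not its spelling.
*utensil* begins with the sound /juː/ (u pronounced /juː/) — a consonant sound.
So the article is *a*: This is a utensil.

a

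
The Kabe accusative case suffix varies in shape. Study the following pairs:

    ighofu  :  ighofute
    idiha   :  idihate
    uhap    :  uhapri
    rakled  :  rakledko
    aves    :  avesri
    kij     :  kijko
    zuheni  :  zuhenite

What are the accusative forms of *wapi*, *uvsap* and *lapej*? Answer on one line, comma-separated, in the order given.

The alternation tracks the final sound of the stem — -ri when the stem ends in a voiceless consonant (*uhap*, *aves*); -ko when the stem ends in a voiced consonant (*rakled*, *kij*); -te when the stem ends in a vowel (*ighofu*, *idiha*, *zuheni*).
Since the final sound of *wapi* is /i/ (a vowel), it takes -te, giving *wapite*.
*uvsap*: final sound = /p/, a voiceless consonant → -ri → *uvsapri*.
*lapej*: final sound = /j/, a voiced consonant → -ko → *lapejko*.

wapite, uvsapri, lapejko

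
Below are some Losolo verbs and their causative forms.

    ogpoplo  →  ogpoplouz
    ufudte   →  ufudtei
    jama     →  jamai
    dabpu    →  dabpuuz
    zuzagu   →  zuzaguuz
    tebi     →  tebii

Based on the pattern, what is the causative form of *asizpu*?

Looking at the last vowel of each stem: -uz when the last vowel of the stem is a rounded vowel (*ogpoplo*, *dabpu*, *zuzagu*); -i when the last vowel of the stem is an unrounded vowel (*ufudte*, *jama*, *tebi*).
The last vowel of *asizpu* is /u/, which is a rounded vowel, so the suffix is -uz, giving *asizpuuz*.

asizpuuz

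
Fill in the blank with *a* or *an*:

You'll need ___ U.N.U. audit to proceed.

The indefinite article is chosen by the initial *sound* of the following word, not its spelling.
The initialism *U.N.U.* is read letter by letter; the first letter, U, is pronounced /juː/, which begins with a consonant sound.
So the article is *a*: You'll need a U.N.U. audit to proceed.

a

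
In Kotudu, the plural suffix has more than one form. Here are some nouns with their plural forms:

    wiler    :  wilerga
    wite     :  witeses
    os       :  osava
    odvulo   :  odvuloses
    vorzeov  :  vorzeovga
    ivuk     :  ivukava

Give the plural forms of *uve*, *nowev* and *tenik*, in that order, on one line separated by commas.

The alternation tracks the final sound of the stem — -ava when the stem ends in a voiceless consonant (*os*, *ivuk*); -ga when the stem ends in a voiced consonant (*wiler*, *vorzeov*); -ses when the stem ends in a vowel (*wite*, *odvulo*).
The final sound of *uve* is /e/, which is a vowel, so the suffix is -ses, giving *uveses*.
Since the final sound of *nowev* is /v/ (a voiced consonant), it takes -ga, giving *nowevga*.
*tenik*: final sound = /k/, a voiceless consonant → -ava → *tenikava*.

uveses, nowevga, tenikava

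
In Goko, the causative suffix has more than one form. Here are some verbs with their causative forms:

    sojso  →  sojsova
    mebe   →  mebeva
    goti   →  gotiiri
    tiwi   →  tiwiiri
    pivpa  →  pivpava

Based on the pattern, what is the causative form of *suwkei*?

The alternation tracks the last vowel of the stem — -iri when the last vowel of the stem is a high vowel (*goti*, *tiwi*); -va when the last vowel of the stem is a non-high vowel (*sojso*, *mebe*, *pivpa*).
Since the last vowel of *suwkei* is /i/ (a high vowel), it takes -iri, giving *suwkeiiri*.

suwkeiiri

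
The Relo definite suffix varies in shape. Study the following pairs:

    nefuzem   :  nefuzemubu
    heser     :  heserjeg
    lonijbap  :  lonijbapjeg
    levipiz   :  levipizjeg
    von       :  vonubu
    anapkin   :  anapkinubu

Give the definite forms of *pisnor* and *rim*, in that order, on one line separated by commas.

The suffix is conditioned by the final consonant: -ubu when the stem ends in a nasal (*nefuzem*, *von*, *anapkin*); -jeg when the stem ends in a non-nasal consonant (*heser*, *lonijbap*, *levipiz*).
Since the final consonant of *pisnor* is /r/ (non-nasal), it takes -jeg, giving *pisnorjeg*.
The final consonant of *rim* is /m/, which is a nasal, so the suffix is -ubu, giving *rimubu*.

pisnorjeg, rimubu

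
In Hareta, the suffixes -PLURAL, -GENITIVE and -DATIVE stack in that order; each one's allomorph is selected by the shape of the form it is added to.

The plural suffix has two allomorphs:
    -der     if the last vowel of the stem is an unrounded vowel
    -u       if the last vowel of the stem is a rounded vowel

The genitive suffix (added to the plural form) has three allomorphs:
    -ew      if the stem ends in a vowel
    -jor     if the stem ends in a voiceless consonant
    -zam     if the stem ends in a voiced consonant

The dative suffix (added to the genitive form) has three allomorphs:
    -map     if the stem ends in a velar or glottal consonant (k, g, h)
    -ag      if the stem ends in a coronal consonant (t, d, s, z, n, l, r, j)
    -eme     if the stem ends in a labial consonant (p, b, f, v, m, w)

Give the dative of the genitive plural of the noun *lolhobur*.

Since the last vowel of *lolhobur* is /u/ (a rounded vowel), it takes -u, giving *lolhoburu*.
Since the final sound of the plural form *lolhoburu* is /u/ (a vowel), it takes -ew, giving *lolhoburuew*.
The genitive form *lolhoburuew*: final consonant = /w/, labial → -eme → *lolhoburueweme*.

lolhoburueweme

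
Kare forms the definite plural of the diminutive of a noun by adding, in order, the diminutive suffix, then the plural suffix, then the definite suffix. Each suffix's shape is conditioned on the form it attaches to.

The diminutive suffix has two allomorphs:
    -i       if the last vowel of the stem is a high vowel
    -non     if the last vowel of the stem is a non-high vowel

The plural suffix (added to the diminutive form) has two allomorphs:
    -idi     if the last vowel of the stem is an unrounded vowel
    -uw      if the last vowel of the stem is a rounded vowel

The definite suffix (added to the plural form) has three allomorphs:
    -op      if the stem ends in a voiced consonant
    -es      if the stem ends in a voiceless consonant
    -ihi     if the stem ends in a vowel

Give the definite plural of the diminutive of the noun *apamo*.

*apamo*: last vowel = /o/, a non-high vowel → -non → *apamonon*.
The diminutive form *apamonon* — last vowel /o/ (a rounded vowel) → -uw → *apamononuw*.
The plural form *apamononuw* — final sound /w/ (a voiced consonant) → -op → *apamononuwop*.

apamononuwop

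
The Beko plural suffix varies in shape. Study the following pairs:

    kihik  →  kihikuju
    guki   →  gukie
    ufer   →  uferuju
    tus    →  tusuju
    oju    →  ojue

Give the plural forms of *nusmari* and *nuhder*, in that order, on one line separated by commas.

nusmarie, nuhderuju

The suffix is conditioned by the final sound: -uju when the stem ends in a consonant (*kihik*, *ufer*, *tus*); -e when the stem ends in a vowel (*guki*, *oju*).
*nusmari*: final sound = /i/, a vowel → -e → *nusmarie*.
The final sound of *nuhder* is /r/, which is a consonant, so the suffix is -uju, giving *nuhderuju*.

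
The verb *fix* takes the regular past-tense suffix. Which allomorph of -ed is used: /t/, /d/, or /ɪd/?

The stem *fix* ends in a voiceless consonant other than /t/.
The -ed suffix is realized as /ɪd/ after /t, d/; as /t/ after other voiceless consonants; and as /d/ after other voiced sounds.
So -ed on *fix* is pronounced /t/.

/t/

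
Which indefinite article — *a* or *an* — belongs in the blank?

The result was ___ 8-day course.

The indefinite article is chosen by the initial *sound* of the following word, not its spelling.
The number *8* is spoken "eight", beginning with /eɪt/ — a vowel sound.
So the article is *an*: The result was an 8-day course.

an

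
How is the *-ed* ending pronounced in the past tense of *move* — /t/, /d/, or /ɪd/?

The stem *move* ends in a voiced sound other than /d/.
The -ed suffix is realized as /ɪd/ after /t, d/; as /t/ after other voiceless consonants; and as /d/ after other voiced sounds.
So -ed on *move* is pronounced /d/.

/d/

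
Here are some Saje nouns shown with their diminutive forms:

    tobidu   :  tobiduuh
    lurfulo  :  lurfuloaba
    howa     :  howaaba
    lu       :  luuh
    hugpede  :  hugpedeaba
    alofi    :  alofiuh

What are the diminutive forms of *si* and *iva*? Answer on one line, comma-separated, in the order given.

siuh, ivaaba

The alternation tracks the last vowel of the stem — -uh when the last vowel of the stem is a high vowel (*tobidu*, *lu*, *alofi*); -aba when the last vowel of the stem is a non-high vowel (*lurfulo*, *howa*, *hugpede*).
*si*: last vowel = /i/, a high vowel → -uh → *siuh*.
*iva* — last vowel /a/ (a non-high vowel) → -aba → *ivaaba*.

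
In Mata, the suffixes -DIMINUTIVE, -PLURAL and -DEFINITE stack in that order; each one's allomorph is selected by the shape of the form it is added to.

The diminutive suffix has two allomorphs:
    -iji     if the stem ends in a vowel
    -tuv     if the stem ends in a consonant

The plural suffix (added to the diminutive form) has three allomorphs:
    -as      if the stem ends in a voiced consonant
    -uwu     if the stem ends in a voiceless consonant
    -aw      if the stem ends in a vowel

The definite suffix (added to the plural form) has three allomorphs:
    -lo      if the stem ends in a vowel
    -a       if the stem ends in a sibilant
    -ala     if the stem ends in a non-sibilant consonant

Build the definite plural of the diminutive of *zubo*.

zuboijiawala

Since the final sound of *zubo* is /o/ (a vowel), it takes -iji, giving *zuboiji*.
The final sound of the diminutive form *zuboiji* is /i/, which is a vowel, so the plural suffix is -aw, giving *zuboijiaw*.
The final sound of the plural form *zuboijiaw* is /w/, which is a non-sibilant consonant, so the definite suffix is -ala, giving *zuboijiawala*.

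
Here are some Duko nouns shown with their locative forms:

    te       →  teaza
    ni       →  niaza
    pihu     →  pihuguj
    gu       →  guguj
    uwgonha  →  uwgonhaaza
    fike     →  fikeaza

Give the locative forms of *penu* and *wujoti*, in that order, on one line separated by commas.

penuguj, wujotiaza

The alternation tracks the last vowel of the stem — -guj when the last vowel of the stem is a rounded vowel (*pihu*, *gu*); -aza when the last vowel of the stem is an unrounded vowel (*te*, *ni*, *uwgonha*, *fike*).
*penu*: last vowel = /u/, a rounded vowel → -guj → *penuguj*.
Since the last vowel of *wujoti* is /i/ (an unrounded vowel), it takes -aza, giving *wujotiaza*.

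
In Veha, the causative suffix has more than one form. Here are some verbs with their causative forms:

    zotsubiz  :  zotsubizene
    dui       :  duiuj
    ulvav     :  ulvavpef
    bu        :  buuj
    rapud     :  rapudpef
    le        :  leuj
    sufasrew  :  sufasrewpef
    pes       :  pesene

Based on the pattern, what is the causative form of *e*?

The pattern is sibilance of the final sound: -ene when the stem ends in a sibilant (*zotsubiz*, *pes*); -pef when the stem ends in a non-sibilant consonant (*ulvav*, *rapud*, *sufasrew*); -uj when the stem ends in a vowel (*dui*, *bu*, *le*).
The final sound of *e* is /e/, which is a vowel, so the suffix is -uj, giving *euj*.

euj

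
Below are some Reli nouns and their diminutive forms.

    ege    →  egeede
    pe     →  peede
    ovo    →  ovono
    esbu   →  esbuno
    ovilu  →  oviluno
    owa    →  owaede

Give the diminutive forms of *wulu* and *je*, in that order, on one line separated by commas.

Looking at the last vowel of each stem: -no when the last vowel of the stem is a rounded vowel (*ovo*, *esbu*, *ovilu*); -ede when the last vowel of the stem is an unrounded vowel (*ege*, *pe*, *owa*).
Since the last vowel of *wulu* is /u/ (a rounded vowel), it takes -no, giving *wuluno*.
*je* — last vowel /e/ (an unrounded vowel) → -ede → *jeede*.

wuluno, jeede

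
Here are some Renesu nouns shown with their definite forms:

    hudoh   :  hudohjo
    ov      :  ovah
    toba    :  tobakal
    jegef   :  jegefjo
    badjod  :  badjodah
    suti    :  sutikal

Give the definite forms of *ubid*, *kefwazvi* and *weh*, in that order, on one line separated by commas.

The suffix is conditioned by the final sound: -jo when the stem ends in a voiceless consonant (*hudoh*, *jegef*); -ah when the stem ends in a voiced consonant (*ov*, *badjod*); -kal when the stem ends in a vowel (*toba*, *suti*).
Since the final sound of *ubid* is /d/ (a voiced consonant), it takes -ah, giving *ubidah*.
*kefwazvi* — final sound /i/ (a vowel) → -kal → *kefwazvikal*.
*weh*: final sound = /h/, a voiceless consonant → -jo → *wehjo*.

ubidah, kefwazvikal, wehjo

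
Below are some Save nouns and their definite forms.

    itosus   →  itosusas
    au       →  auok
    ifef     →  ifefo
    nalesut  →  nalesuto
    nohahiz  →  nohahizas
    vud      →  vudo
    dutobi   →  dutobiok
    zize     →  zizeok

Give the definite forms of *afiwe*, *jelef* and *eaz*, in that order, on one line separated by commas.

afiweok, jelefo, eazas

Looking at the final sound of each stem: -as when the stem ends in a sibilant (*itosus*, *nohahiz*); -o when the stem ends in a non-sibilant consonant (*ifef*, *nalesut*, *vud*); -ok when the stem ends in a vowel (*au*, *dutobi*, *zize*).
*afiwe* — final sound /e/ (a vowel) → -ok → *afiweok*.
*jelef*: final sound = /f/, a non-sibilant consonant → -o → *jelefo*.
*eaz* — final sound /z/ (a sibilant) → -as → *eazas*.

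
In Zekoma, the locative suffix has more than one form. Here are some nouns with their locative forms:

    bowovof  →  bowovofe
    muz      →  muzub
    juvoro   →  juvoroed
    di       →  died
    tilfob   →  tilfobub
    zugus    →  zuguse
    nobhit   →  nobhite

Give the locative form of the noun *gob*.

gobub

The pattern is voicing of the final sound: -e when the stem ends in a voiceless consonant (*bowovof*, *zugus*, *nobhit*); -ub when the stem ends in a voiced consonant (*muz*, *tilfob*); -ed when the stem ends in a vowel (*juvoro*, *di*).
*gob*: final sound = /b/, a voiced consonant → -ub → *gobub*.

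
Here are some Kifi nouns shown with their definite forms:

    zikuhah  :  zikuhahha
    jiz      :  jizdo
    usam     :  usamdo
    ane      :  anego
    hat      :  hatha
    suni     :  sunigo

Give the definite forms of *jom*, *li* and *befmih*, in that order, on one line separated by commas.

The pattern is voicing of the final sound: -ha when the stem ends in a voiceless consonant (*zikuhah*, *hat*); -do when the stem ends in a voiced consonant (*jiz*, *usam*); -go when the stem ends in a vowel (*ane*, *suni*).
Since the final sound of *jom* is /m/ (a voiced consonant), it takes -do, giving *jomdo*.
Since the final sound of *li* is /i/ (a vowel), it takes -go, giving *ligo*.
*befmih* — final sound /h/ (a voiceless consonant) → -ha → *befmihha*.

jomdo, ligo, befmihha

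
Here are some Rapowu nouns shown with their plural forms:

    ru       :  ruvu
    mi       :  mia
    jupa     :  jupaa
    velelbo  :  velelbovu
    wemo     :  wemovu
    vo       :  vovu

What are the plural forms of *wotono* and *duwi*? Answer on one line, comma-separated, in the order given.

wotonovu, duwia

The alternation tracks the last vowel of the stem — -vu when the last vowel of the stem is a rounded vowel (*ru*, *velelbo*, *wemo*, *vo*); -a when the last vowel of the stem is an unrounded vowel (*mi*, *jupa*).
The last vowel of *wotono* is /o/, which is a rounded vowel, so the suffix is -vu, giving *wotonovu*.
*duwi*: last vowel = /i/, an unrounded vowel → -a → *duwia*.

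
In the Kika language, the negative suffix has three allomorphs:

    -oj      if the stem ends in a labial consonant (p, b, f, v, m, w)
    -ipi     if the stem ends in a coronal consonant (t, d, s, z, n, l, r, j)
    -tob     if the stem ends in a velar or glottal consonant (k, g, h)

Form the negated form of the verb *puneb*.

*puneb* — final consonant /b/ (labial) → -oj → *puneboj*.

puneboj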